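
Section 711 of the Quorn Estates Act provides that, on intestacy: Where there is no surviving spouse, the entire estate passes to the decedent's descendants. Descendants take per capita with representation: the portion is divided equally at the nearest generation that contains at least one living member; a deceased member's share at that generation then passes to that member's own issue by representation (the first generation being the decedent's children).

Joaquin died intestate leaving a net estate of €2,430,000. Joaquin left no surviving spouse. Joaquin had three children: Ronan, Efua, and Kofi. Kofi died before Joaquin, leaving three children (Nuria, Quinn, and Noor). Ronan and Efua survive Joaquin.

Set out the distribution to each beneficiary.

The entire €2,430,000 passes to the descendants.
That amount (€2,430,000) is divided into 3 shares of €810,000: Ronan and Efua each take €810,000; Kofi's €810,000 share passes to Kofi's issue.
Kofi's share (€810,000) is divided into 3 shares of €270,000: Nuria, Quinn, and Noor each take €270,000.

Ronan: €810,000; Efua: €810,000; Nuria: €270,000; Quinn: €270,000; Noor: €270,000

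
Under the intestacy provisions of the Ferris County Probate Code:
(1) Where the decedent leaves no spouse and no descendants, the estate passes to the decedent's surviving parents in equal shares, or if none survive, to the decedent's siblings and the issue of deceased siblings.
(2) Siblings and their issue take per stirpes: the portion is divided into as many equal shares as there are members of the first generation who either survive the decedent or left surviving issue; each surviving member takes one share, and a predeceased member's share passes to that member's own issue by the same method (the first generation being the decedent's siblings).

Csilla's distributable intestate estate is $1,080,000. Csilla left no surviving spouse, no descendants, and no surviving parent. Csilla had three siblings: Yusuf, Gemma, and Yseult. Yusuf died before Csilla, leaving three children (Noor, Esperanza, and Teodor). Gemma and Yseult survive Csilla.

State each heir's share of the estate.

Noor: $120,000; Esperanza: $120,000; Teodor: $120,000; Gemma: $360,000; Yseult: $360,000

The entire $1,080,000 passes to the siblings and their issue.
That amount ($1,080,000) is divided into 3 shares of $360,000: Gemma and Yseult each take $360,000; Yusuf's $360,000 share passes to Yusuf's issue.
Yusuf's share ($360,000) is divided into 3 shares of $120,000: Noor, Esperanza, and Teodor each take $120,000.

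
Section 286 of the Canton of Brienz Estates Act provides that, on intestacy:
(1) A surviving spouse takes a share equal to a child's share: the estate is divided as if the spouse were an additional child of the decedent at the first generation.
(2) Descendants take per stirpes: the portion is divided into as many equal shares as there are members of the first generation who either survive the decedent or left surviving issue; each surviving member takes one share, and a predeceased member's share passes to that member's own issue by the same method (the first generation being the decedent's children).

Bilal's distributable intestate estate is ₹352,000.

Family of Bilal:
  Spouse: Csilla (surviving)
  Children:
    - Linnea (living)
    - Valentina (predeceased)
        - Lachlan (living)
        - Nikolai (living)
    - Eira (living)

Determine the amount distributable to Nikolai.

The spouse counts as an additional share at the children's level, so there are 4 primary shares of ₹88,000. Csilla takes one such share (₹88,000).
The children's combined portion (₹264,000) is divided into 3 shares of ₹88,000: Linnea and Eira each take ₹88,000; Valentina's ₹88,000 share passes to Valentina's issue.
Valentina's share (₹88,000) is divided into 2 shares of ₹44,000: Lachlan and Nikolai each take ₹44,000.

Nikolai receives ₹44,000.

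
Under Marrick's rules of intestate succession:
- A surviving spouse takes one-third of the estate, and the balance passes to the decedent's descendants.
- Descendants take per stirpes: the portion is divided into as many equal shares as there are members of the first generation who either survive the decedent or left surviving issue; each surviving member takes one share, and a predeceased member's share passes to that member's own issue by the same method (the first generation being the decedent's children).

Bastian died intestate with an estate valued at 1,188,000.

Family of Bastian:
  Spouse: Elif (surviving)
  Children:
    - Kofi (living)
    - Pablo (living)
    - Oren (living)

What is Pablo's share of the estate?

Elif takes one-third of 1,188,000 = 396,000. The remaining 792,000 passes to the descendants.
The descendants' portion (792,000) is divided into 3 shares of 264,000: Kofi, Pablo, and Oren each take 264,000.

Pablo receives 264,000.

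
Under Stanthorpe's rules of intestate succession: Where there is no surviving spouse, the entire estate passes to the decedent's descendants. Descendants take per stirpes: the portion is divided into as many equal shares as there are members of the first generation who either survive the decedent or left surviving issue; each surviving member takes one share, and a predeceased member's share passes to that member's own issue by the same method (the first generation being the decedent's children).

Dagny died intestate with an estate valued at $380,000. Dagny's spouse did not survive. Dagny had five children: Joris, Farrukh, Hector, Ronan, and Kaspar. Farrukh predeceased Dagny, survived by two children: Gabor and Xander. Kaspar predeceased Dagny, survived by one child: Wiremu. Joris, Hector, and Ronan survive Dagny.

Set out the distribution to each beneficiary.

Joris: $76,000; Gabor: $38,000; Xander: $38,000; Hector: $76,000; Ronan: $76,000; Wiremu: $76,000

The entire $380,000 passes to the descendants.
That amount ($380,000) is divided into 5 shares of $76,000: Joris, Hector, and Ronan each take $76,000; Farrukh's $76,000 share passes to Farrukh's issue; Kaspar's $76,000 share passes to Kaspar's issue.
Farrukh's share ($76,000) is divided into 2 shares of $38,000: Gabor and Xander each take $38,000.
Kaspar's share ($76,000) passes entirely to Wiremu.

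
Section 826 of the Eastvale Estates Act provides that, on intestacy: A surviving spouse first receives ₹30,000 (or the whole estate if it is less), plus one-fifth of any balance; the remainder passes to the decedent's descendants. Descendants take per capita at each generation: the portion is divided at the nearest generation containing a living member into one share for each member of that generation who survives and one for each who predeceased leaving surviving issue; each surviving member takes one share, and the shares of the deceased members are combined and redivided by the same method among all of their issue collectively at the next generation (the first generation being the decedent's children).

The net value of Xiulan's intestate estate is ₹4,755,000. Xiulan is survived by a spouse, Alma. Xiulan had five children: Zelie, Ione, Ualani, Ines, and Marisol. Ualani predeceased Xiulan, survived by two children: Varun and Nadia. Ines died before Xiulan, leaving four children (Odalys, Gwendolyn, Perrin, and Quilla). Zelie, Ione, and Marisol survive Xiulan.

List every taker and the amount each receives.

Alma: ₹975,000; Zelie: ₹756,000; Ione: ₹756,000; Varun: ₹252,000; Nadia: ₹252,000; Odalys: ₹252,000; Gwendolyn: ₹252,000; Perrin: ₹252,000; Quilla: ₹252,000; Marisol: ₹756,000

Alma first takes ₹30,000, leaving a balance of ₹4,725,000. Alma then takes one-fifth of the balance (₹945,000), for a total of ₹975,000. The remaining ₹3,780,000 passes to the descendants.
The descendants' portion (₹3,780,000) is divided at the children's generation into 5 shares of ₹756,000. Zelie, Ione, and Marisol each take ₹756,000. The 2 shares of the deceased (Ualani and Ines) are combined into a pool of ₹1,512,000.
That pool (₹1,512,000) is divided at the grandchildren's generation equally among Varun, Nadia, Odalys, Gwendolyn, Perrin, and Quilla: ₹252,000 each.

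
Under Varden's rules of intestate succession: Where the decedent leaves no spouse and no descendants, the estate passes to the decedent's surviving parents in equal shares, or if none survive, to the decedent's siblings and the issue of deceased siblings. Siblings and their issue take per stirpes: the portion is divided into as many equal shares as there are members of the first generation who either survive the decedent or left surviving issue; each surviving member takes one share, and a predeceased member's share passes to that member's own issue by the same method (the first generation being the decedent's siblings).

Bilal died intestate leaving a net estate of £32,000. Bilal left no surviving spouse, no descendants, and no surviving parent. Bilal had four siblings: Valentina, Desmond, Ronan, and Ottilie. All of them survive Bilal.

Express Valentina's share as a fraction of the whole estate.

Valentina receives 1/4 of the estate.

The entire £32,000 passes to the siblings and their issue.
That amount (£32,000) is divided into 4 shares of £8,000: Valentina, Desmond, Ronan, and Ottilie each take £8,000.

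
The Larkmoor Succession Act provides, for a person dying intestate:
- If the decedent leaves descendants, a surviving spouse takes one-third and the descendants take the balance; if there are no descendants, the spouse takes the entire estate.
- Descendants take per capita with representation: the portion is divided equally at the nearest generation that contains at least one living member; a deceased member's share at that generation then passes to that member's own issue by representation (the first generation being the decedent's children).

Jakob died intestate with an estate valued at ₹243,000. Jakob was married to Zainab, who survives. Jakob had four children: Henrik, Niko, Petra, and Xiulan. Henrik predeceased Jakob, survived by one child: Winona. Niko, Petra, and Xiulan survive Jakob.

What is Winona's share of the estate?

Winona receives ₹40,500.

Zainab takes one-third of ₹243,000 = ₹81,000. The remaining ₹162,000 passes to the descendants.
The descendants' portion (₹162,000) is divided into 4 shares of ₹40,500: Niko, Petra, and Xiulan each take ₹40,500; Henrik's ₹40,500 share passes to Henrik's issue.
Henrik's share (₹40,500) passes entirely to Winona.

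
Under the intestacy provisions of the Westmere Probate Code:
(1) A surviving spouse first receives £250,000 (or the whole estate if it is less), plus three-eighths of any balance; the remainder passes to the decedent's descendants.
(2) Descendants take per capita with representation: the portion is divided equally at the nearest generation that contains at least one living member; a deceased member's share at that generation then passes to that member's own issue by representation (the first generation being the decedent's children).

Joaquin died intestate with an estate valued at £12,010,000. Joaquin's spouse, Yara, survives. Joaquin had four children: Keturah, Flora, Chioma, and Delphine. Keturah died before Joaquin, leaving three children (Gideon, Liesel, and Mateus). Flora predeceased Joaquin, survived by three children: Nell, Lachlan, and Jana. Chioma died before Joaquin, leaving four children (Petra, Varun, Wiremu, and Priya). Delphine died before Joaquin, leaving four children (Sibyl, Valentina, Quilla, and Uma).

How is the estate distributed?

Yara first takes £250,000, leaving a balance of £11,760,000. Yara then takes three-eighths of the balance (£4,410,000), for a total of £4,660,000. The remaining £7,350,000 passes to the descendants.
No child survives, so the initial division is made at the grandchildren's generation.
The descendants' portion (£7,350,000) is divided into 14 shares of £525,000: Gideon, Liesel, Mateus, Nell, Lachlan, Jana, Petra, Varun, Wiremu, Priya, Sibyl, Valentina, Quilla, and Uma each take £525,000.

Yara: £4,660,000; Gideon: £525,000; Liesel: £525,000; Mateus: £525,000; Nell: £525,000; Lachlan: £525,000; Jana: £525,000; Petra: £525,000; Varun: £525,000; Wiremu: £525,000; Priya: £525,000; Sibyl: £525,000; Valentina: £525,000; Quilla: £525,000; Uma: £525,000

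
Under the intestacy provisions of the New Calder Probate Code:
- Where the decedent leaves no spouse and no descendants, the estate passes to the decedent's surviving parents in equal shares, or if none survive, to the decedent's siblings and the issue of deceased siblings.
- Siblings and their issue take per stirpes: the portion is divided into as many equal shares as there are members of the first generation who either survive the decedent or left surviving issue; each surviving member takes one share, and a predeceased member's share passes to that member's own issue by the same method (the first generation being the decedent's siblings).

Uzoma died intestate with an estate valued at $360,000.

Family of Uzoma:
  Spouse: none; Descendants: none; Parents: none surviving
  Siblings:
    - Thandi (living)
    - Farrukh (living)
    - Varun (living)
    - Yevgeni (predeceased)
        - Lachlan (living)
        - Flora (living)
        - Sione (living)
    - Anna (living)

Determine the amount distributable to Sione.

Sione receives $24,000.

The entire $360,000 passes to the siblings and their issue.
That amount ($360,000) is divided into 5 shares of $72,000: Thandi, Farrukh, Varun, and Anna each take $72,000; Yevgeni's $72,000 share passes to Yevgeni's issue.
Yevgeni's share ($72,000) is divided into 3 shares of $24,000: Lachlan, Flora, and Sione each take $24,000.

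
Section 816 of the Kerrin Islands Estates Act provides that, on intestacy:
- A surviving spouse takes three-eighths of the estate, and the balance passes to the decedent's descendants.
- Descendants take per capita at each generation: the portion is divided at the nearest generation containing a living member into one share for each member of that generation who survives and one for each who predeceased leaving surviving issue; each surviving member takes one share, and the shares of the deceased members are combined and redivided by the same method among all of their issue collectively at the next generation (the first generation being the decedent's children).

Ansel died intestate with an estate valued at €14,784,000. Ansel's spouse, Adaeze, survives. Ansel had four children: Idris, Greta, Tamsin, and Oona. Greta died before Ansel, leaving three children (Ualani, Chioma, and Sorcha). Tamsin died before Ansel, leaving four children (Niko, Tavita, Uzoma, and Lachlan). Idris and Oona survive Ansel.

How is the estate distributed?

Adaeze takes three-eighths of €14,784,000 = €5,544,000. The remaining €9,240,000 passes to the descendants.
The descendants' portion (€9,240,000) is divided at the children's generation into 4 shares of €2,310,000. Idris and Oona each take €2,310,000. The 2 shares of the deceased (Greta and Tamsin) are combined into a pool of €4,620,000.
That pool (€4,620,000) is divided at the grandchildren's generation equally among Ualani, Chioma, Sorcha, Niko, Tavita, Uzoma, and Lachlan: €660,000 each.

Adaeze: €5,544,000; Idris: €2,310,000; Ualani: €660,000; Chioma: €660,000; Sorcha: €660,000; Niko: €660,000; Tavita: €660,000; Uzoma: €660,000; Lachlan: €660,000; Oona: €2,310,000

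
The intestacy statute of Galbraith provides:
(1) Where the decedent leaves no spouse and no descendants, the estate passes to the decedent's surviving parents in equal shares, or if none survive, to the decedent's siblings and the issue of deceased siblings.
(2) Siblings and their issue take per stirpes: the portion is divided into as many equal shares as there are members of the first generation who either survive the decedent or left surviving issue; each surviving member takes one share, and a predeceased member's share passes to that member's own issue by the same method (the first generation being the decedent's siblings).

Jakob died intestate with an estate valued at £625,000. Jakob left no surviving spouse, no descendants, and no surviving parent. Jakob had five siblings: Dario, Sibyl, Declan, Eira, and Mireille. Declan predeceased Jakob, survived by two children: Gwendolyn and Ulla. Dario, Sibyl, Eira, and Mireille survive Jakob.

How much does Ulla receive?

Ulla receives £62,500.

The entire £625,000 passes to the siblings and their issue.
That amount (£625,000) is divided into 5 shares of £125,000: Dario, Sibyl, Eira, and Mireille each take £125,000; Declan's £125,000 share passes to Declan's issue.
Declan's share (£125,000) is divided into 2 shares of £62,500: Gwendolyn and Ulla each take £62,500.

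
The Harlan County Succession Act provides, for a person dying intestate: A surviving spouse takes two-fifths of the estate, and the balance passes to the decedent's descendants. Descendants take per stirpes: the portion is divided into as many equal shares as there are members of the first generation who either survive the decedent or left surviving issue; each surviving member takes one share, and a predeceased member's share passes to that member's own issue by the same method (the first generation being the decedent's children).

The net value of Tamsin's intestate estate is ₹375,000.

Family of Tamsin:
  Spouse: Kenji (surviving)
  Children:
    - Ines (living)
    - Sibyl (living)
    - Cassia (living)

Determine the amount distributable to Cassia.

Cassia receives ₹75,000.

Kenji takes two-fifths of ₹375,000 = ₹150,000. The remaining ₹225,000 passes to the descendants.
The descendants' portion (₹225,000) is divided into 3 shares of ₹75,000: Ines, Sibyl, and Cassia each take ₹75,000.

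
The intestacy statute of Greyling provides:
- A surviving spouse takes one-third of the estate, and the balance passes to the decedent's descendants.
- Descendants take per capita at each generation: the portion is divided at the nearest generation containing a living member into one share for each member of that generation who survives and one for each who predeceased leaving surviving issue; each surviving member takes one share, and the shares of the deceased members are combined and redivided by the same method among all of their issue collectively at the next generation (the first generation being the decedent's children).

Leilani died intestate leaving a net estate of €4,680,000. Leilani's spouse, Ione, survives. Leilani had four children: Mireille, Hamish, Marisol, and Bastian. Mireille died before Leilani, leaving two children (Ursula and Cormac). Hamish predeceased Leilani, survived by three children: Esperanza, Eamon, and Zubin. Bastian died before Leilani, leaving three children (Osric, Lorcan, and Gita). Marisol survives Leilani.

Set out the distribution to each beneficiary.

Ione: €1,560,000; Ursula: €292,500; Cormac: €292,500; Esperanza: €292,500; Eamon: €292,500; Zubin: €292,500; Marisol: €780,000; Osric: €292,500; Lorcan: €292,500; Gita: €292,500

Ione takes one-third of €4,680,000 = €1,560,000. The remaining €3,120,000 passes to the descendants.
The descendants' portion (€3,120,000) is divided at the children's generation into 4 shares of €780,000. Marisol takes €780,000. The 3 shares of the deceased (Mireille, Hamish, and Bastian) are combined into a pool of €2,340,000.
That pool (€2,340,000) is divided at the grandchildren's generation equally among Ursula, Cormac, Esperanza, Eamon, Zubin, Osric, Lorcan, and Gita: €292,500 each.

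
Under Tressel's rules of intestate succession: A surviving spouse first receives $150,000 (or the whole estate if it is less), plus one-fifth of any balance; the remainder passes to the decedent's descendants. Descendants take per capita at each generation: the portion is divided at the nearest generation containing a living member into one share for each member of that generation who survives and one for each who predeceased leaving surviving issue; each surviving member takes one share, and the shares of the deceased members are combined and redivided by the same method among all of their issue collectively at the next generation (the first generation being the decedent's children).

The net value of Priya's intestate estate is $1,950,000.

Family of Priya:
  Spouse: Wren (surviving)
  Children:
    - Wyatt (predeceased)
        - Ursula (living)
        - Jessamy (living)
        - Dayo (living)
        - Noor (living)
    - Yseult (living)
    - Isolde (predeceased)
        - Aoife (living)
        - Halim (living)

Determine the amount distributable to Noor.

Wren first takes $150,000, leaving a balance of $1,800,000. Wren then takes one-fifth of the balance ($360,000), for a total of $510,000. The remaining $1,440,000 passes to the descendants.
The descendants' portion ($1,440,000) is divided at the children's generation into 3 shares of $480,000. Yseult takes $480,000. The 2 shares of the deceased (Wyatt and Isolde) are combined into a pool of $960,000.
That pool ($960,000) is divided at the grandchildren's generation equally among Ursula, Jessamy, Dayo, Noor, Aoife, and Halim: $160,000 each.

Noor receives $160,000.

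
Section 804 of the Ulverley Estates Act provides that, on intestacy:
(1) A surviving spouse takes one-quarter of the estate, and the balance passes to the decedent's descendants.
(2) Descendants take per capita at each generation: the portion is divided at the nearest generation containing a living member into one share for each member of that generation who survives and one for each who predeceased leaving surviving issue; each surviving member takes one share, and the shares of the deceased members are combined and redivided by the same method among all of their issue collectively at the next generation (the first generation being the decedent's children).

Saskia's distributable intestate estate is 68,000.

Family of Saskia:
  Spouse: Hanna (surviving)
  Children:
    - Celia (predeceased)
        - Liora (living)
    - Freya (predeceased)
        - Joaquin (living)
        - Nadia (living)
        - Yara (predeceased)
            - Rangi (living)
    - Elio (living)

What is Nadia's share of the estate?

Hanna takes one-quarter of 68,000 = 17,000. The remaining 51,000 passes to the descendants.
The descendants' portion (51,000) is divided at the children's generation into 3 shares of 17,000. Elio takes 17,000. The 2 shares of the deceased (Celia and Freya) are combined into a pool of 34,000.
That pool (34,000) is divided at the grandchildren's generation into 4 shares of 8,500. Liora, Joaquin, and Nadia each take 8,500. The remaining share for the deceased Yara (8,500) is carried to the next generation.
That pool (8,500) passes entirely to Rangi, the sole taker at the great-grandchildren's generation.

Nadia receives 8,500.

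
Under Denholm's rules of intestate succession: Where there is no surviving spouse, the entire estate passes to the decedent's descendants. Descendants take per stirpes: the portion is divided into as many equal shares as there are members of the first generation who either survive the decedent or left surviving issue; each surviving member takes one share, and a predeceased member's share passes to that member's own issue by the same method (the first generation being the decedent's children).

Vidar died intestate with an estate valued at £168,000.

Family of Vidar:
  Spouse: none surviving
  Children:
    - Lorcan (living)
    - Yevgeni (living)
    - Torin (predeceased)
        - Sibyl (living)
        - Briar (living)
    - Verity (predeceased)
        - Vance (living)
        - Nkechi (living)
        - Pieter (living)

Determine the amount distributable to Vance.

The entire £168,000 passes to the descendants.
That amount (£168,000) is divided into 4 shares of £42,000: Lorcan and Yevgeni each take £42,000; Torin's £42,000 share passes to Torin's issue; Verity's £42,000 share passes to Verity's issue.
Torin's share (£42,000) is divided into 2 shares of £21,000: Sibyl and Briar each take £21,000.
Verity's share (£42,000) is divided into 3 shares of £14,000: Vance, Nkechi, and Pieter each take £14,000.

Vance receives £14,000.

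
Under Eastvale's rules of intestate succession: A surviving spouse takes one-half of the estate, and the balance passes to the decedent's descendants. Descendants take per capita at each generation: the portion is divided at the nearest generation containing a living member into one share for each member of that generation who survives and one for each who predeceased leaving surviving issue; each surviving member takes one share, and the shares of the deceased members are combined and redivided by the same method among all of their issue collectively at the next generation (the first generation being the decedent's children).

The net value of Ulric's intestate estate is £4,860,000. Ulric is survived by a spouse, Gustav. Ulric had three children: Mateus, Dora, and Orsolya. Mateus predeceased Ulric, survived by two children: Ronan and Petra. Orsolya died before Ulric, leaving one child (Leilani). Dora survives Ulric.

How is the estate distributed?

Gustav takes one-half of £4,860,000 = £2,430,000. The remaining £2,430,000 passes to the descendants.
The descendants' portion (£2,430,000) is divided at the children's generation into 3 shares of £810,000. Dora takes £810,000. The 2 shares of the deceased (Mateus and Orsolya) are combined into a pool of £1,620,000.
That pool (£1,620,000) is divided at the grandchildren's generation equally among Ronan, Petra, and Leilani: £540,000 each.

Gustav: £2,430,000; Ronan: £540,000; Petra: £540,000; Dora: £810,000; Leilani: £540,000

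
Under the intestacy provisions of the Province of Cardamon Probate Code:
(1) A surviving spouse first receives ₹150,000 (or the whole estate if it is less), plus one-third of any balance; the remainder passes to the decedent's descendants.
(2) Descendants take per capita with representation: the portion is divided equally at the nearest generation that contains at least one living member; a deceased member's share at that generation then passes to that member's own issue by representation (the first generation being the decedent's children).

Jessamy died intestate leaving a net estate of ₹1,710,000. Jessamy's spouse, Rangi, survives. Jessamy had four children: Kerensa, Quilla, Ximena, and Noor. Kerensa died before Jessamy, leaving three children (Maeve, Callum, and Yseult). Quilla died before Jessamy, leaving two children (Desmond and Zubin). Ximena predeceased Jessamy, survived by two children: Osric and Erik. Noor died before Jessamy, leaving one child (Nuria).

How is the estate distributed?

Rangi first takes ₹150,000, leaving a balance of ₹1,560,000. Rangi then takes one-third of the balance (₹520,000), for a total of ₹670,000. The remaining ₹1,040,000 passes to the descendants.
No child survives, so the initial division is made at the grandchildren's generation.
The descendants' portion (₹1,040,000) is divided into 8 shares of ₹130,000: Maeve, Callum, Yseult, Desmond, Zubin, Osric, Erik, and Nuria each take ₹130,000.

Rangi: ₹670,000; Maeve: ₹130,000; Callum: ₹130,000; Yseult: ₹130,000; Desmond: ₹130,000; Zubin: ₹130,000; Osric: ₹130,000; Erik: ₹130,000; Nuria: ₹130,000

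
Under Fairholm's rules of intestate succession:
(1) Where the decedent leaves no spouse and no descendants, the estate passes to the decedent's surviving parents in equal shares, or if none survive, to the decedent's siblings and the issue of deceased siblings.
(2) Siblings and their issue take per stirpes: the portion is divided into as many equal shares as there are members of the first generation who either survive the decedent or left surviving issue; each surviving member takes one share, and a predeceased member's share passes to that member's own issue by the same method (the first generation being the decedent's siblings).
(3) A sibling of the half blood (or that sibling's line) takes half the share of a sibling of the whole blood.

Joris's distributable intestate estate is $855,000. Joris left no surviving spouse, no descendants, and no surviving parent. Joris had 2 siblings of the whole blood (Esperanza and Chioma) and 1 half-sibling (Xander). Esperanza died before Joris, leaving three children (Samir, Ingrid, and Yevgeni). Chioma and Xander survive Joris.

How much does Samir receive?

Samir receives $114,000.

The entire $855,000 passes to the siblings and their issue.
Counting each half-blood sibling's line as half a unit, there are 5/2 units in $855,000, so one unit is $342,000. Whole-blood lines (Esperanza and Chioma) take $342,000 each; half-blood lines (Xander) take $171,000 each.
Esperanza's share ($342,000) is divided into 3 shares of $114,000: Samir, Ingrid, and Yevgeni each take $114,000.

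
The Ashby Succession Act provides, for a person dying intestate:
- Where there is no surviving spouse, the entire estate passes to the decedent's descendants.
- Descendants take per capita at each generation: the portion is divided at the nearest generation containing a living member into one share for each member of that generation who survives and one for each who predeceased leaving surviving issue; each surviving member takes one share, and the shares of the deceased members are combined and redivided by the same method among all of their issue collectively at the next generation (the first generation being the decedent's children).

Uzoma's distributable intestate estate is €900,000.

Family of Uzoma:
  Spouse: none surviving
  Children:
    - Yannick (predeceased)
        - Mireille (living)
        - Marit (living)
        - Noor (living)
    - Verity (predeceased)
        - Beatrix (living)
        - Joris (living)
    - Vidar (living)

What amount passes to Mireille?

The entire €900,000 passes to the descendants.
That amount (€900,000) is divided at the children's generation into 3 shares of €300,000. Vidar takes €300,000. The 2 shares of the deceased (Yannick and Verity) are combined into a pool of €600,000.
That pool (€600,000) is divided at the grandchildren's generation equally among Mireille, Marit, Noor, Beatrix, and Joris: €120,000 each.

Mireille receives €120,000.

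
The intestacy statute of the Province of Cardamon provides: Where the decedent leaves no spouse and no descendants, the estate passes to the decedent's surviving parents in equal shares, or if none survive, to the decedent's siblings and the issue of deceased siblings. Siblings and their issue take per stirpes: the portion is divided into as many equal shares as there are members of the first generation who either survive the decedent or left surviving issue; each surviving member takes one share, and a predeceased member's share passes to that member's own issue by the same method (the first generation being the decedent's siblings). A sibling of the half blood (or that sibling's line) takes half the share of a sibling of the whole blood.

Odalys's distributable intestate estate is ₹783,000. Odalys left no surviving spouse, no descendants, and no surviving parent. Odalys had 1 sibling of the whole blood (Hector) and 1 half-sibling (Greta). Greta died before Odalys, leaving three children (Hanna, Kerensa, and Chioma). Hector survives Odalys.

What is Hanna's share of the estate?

Hanna receives ₹87,000.

The entire ₹783,000 passes to the siblings and their issue.
Counting each half-blood sibling's line as half a unit, there are 3/2 units in ₹783,000, so one unit is ₹522,000. Whole-blood lines (Hector) take ₹522,000 each; half-blood lines (Greta) take ₹261,000 each.
Greta's share (₹261,000) is divided into 3 shares of ₹87,000: Hanna, Kerensa, and Chioma each take ₹87,000.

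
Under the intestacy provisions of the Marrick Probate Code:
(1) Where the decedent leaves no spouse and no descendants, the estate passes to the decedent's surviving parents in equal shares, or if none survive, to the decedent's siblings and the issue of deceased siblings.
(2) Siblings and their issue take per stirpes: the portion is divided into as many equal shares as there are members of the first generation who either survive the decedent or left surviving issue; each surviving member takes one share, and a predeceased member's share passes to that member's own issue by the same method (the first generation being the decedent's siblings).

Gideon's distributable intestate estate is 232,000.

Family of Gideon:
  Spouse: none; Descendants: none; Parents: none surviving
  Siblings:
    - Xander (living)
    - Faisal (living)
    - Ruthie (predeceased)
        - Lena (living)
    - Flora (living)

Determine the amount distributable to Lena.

The entire 232,000 passes to the siblings and their issue.
That amount (232,000) is divided into 4 shares of 58,000: Xander, Faisal, and Flora each take 58,000; Ruthie's 58,000 share passes to Ruthie's issue.
Ruthie's share (58,000) passes entirely to Lena.

Lena receives 58,000.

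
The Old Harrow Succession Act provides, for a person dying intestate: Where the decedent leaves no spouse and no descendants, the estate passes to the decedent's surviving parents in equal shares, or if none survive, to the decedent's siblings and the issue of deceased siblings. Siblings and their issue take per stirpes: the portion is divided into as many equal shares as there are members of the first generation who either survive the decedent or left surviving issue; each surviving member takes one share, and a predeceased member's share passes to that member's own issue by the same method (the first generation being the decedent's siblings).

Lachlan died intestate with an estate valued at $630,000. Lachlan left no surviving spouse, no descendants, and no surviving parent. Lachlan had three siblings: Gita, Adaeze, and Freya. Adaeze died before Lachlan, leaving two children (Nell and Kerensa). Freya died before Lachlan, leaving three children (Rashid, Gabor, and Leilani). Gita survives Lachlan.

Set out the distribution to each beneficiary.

Gita: $210,000; Nell: $105,000; Kerensa: $105,000; Rashid: $70,000; Gabor: $70,000; Leilani: $70,000

The entire $630,000 passes to the siblings and their issue.
That amount ($630,000) is divided into 3 shares of $210,000: Gita takes $210,000; Adaeze's $210,000 share passes to Adaeze's issue; Freya's $210,000 share passes to Freya's issue.
Adaeze's share ($210,000) is divided into 2 shares of $105,000: Nell and Kerensa each take $105,000.
Freya's share ($210,000) is divided into 3 shares of $70,000: Rashid, Gabor, and Leilani each take $70,000.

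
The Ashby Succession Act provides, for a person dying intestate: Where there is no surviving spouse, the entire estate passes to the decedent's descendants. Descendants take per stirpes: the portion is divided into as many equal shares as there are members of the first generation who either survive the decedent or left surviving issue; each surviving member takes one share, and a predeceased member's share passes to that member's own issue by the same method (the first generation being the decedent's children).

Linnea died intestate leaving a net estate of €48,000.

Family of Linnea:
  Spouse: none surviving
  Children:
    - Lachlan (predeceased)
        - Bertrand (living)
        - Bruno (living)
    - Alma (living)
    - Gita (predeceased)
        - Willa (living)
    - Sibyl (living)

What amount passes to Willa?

The entire €48,000 passes to the descendants.
That amount (€48,000) is divided into 4 shares of €12,000: Alma and Sibyl each take €12,000; Lachlan's €12,000 share passes to Lachlan's issue; Gita's €12,000 share passes to Gita's issue.
Lachlan's share (€12,000) is divided into 2 shares of €6,000: Bertrand and Bruno each take €6,000.
Gita's share (€12,000) passes entirely to Willa.

Willa receives €12,000.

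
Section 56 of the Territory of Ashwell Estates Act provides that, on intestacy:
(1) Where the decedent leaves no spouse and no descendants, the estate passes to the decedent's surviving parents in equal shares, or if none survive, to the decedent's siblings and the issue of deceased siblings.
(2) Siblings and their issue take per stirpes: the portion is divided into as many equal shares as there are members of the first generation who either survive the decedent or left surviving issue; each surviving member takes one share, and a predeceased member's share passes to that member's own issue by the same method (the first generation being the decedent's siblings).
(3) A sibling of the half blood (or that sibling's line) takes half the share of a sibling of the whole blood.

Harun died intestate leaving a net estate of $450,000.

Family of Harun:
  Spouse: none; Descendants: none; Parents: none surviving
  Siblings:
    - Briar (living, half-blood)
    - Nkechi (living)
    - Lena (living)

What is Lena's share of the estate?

The entire $450,000 passes to the siblings and their issue.
Counting each half-blood sibling's line as half a unit, there are 5/2 units in $450,000, so one unit is $180,000. Whole-blood lines (Nkechi and Lena) take $180,000 each; half-blood lines (Briar) take $90,000 each.

Lena receives $180,000.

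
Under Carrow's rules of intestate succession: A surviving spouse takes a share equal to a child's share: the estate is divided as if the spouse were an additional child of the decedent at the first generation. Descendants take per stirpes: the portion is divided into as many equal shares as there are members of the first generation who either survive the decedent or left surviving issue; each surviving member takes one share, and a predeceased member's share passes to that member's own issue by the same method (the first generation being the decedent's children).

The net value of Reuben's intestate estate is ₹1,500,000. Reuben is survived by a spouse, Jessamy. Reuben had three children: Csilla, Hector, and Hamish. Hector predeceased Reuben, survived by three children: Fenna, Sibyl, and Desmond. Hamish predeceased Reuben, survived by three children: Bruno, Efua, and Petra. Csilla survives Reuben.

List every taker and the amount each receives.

Jessamy: ₹375,000; Csilla: ₹375,000; Fenna: ₹125,000; Sibyl: ₹125,000; Desmond: ₹125,000; Bruno: ₹125,000; Efua: ₹125,000; Petra: ₹125,000

The spouse counts as an additional share at the children's level, so there are 4 primary shares of ₹375,000. Jessamy takes one such share (₹375,000).
The children's combined portion (₹1,125,000) is divided into 3 shares of ₹375,000: Csilla takes ₹375,000; Hector's ₹375,000 share passes to Hector's issue; Hamish's ₹375,000 share passes to Hamish's issue.
Hector's share (₹375,000) is divided into 3 shares of ₹125,000: Fenna, Sibyl, and Desmond each take ₹125,000.
Hamish's share (₹375,000) is divided into 3 shares of ₹125,000: Bruno, Efua, and Petra each take ₹125,000.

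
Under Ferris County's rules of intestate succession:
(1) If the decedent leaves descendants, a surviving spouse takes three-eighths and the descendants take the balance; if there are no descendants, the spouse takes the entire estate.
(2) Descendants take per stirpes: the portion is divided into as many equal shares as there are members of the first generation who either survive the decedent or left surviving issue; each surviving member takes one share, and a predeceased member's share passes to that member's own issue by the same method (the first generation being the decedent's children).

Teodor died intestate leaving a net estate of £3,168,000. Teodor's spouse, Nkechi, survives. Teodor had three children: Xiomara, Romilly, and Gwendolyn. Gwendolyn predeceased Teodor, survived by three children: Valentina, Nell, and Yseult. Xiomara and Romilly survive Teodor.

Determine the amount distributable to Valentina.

Nkechi takes three-eighths of £3,168,000 = £1,188,000. The remaining £1,980,000 passes to the descendants.
The descendants' portion (£1,980,000) is divided into 3 shares of £660,000: Xiomara and Romilly each take £660,000; Gwendolyn's £660,000 share passes to Gwendolyn's issue.
Gwendolyn's share (£660,000) is divided into 3 shares of £220,000: Valentina, Nell, and Yseult each take £220,000.

Valentina receives £220,000.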